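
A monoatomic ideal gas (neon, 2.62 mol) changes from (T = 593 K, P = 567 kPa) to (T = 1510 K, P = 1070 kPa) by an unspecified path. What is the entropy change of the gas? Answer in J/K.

ΔS = nC_p ln(T₂/T₁) − nR ln(P₂/P₁), with C_p = 5R/2 = 20.79 J mol⁻¹ K⁻¹ for a monoatomic ideal gas.
ΔS = 2.62 × [20.79 × ln(1510/593) − 8.314 × ln(1070/567)] = 37.1 J/K.

ΔS = 37.1 J/K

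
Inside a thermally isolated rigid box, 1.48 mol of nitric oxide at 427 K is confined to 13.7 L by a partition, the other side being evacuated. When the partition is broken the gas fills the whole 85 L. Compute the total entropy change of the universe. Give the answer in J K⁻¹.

ΔS_universe = 22.5 J/K

No heat is exchanged and no work is done, so the ideal-gas temperature stays constant.
Entropy is a state function; using a reversible isothermal path, ΔS_gas = nR ln(V₂/V₁) = 1.48 × 8.314 × ln(85/13.7) = 22.5 J/K.
The insulated surroundings exchange no heat, so ΔS_surr = 0 and ΔS_universe = ΔS_gas.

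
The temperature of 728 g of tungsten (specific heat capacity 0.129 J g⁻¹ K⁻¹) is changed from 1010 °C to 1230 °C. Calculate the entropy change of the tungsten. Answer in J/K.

ΔS = 14.9 J/K

In kelvin: T₁ = 1283.15 K, T₂ = 1503.15 K. ΔS = ∫dQ_rev/T = m c ln(T₂/T₁) = 728 × 0.129 × ln(1503.15/1283.15) = 14.9 J/K.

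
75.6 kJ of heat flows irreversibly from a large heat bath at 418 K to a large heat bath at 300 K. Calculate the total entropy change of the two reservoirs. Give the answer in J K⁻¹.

ΔS_total = 71.1 J/K

ΔS_hot = −Q/T_H = −75600/418 = -180.9 J/K and ΔS_cold = +Q/T_C = 75600/300 = 252 J/K.
ΔS_total = -180.9 + 252 = 71.1 J/K, positive as the second law requires.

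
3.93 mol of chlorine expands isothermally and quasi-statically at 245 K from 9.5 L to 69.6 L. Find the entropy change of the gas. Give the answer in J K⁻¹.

For an isothermal ideal gas ΔS_gas = nR ln(V₂/V₁) = 3.93 × 8.314 × ln(69.6/9.5) = 65.1 J/K.

ΔS_gas = 65.1 J/K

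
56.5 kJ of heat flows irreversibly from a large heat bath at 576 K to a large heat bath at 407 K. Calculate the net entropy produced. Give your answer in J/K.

ΔS_hot = −Q/T_H = −56500/576 = -98.09 J/K and ΔS_cold = +Q/T_C = 56500/407 = 138.8 J/K.
ΔS_total = -98.09 + 138.8 = 40.7 J/K, positive as the second law requires.

ΔS_total = 40.7 J/K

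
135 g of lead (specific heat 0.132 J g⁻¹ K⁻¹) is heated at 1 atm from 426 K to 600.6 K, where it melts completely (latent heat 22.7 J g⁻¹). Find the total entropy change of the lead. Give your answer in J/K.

ΔS = 11.2 J/K

Warming step: ΔS₁ = m c ln(T_tr/T_i) = 135 × 0.132 × ln(600.6/426) = 6.121 J/K.
Phase change: ΔS₂ = +mL/T_tr = 135 × 22.7 / 600.6 = 5.102 J/K.
ΔS_total = (6.121) + (5.102) = 11.2 J/K.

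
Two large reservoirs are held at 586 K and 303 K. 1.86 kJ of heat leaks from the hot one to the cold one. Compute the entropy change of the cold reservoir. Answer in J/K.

The cold reservoir gains heat Q, so ΔS_cold = +Q/T_C = 1860/303 = 6.14 J/K.

ΔS_cold = 6.14 J/K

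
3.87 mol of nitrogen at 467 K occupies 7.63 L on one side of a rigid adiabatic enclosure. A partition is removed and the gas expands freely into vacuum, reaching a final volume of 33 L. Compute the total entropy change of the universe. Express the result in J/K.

No heat is exchanged and no work is done, so the ideal-gas temperature stays constant.
Entropy is a state function; using a reversible isothermal path, ΔS_gas = nR ln(V₂/V₁) = 3.87 × 8.314 × ln(33/7.63) = 47.1 J/K.
The insulated surroundings exchange no heat, so ΔS_surr = 0 and ΔS_universe = ΔS_gas.

ΔS_universe = 47.1 J/K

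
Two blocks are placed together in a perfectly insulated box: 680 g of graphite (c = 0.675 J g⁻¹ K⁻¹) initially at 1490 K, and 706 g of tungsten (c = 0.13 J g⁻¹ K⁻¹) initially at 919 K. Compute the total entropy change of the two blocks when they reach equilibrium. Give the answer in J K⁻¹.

Energy balance: T_f = (m₁c₁T₁ + m₂c₂T₂)/(m₁c₁ + m₂c₂) = 1394.9 K.
ΔS₁ = m₁c₁ ln(T_f/T₁) = 459 × ln(1394.9/1490) = -30.29 J/K.
ΔS₂ = m₂c₂ ln(T_f/T₂) = 91.78 × ln(1394.9/919) = 38.3 J/K.
ΔS_total = -30.29 + 38.3 = 8.01 J/K.

ΔS_total = 8.01 J/K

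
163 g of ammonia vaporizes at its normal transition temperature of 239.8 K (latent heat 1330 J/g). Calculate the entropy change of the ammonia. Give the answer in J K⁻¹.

ΔS = 904 J/K

Heat absorbed by the substance: Q = mL = 163 × 1330 = 216790 J.
At constant T, ΔS = Q_rev/T = 216790 / 239.8 = 904 J/K.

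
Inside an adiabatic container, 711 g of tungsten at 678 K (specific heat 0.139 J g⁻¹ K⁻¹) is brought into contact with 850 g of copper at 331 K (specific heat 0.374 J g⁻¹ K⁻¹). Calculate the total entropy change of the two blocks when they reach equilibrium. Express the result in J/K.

Energy balance: T_f = (m₁c₁T₁ + m₂c₂T₂)/(m₁c₁ + m₂c₂) = 413.29 K.
ΔS₁ = m₁c₁ ln(T_f/T₁) = 98.829 × ln(413.29/678) = -48.92 J/K.
ΔS₂ = m₂c₂ ln(T_f/T₂) = 317.9 × ln(413.29/331) = 70.59 J/K.
ΔS_total = -48.92 + 70.59 = 21.7 J/K.

ΔS_total = 21.7 J/K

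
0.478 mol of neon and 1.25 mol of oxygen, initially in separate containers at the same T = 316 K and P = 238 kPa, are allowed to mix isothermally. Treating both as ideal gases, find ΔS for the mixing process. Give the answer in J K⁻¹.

ΔS_mix = 8.47 J/K

Mole fractions: x_A = 0.478/1.73 = 0.277, x_B = 0.723.
ΔS_mix = −R(n_A ln x_A + n_B ln x_B) = −8.314 × (0.478 ln 0.277 + 1.25 ln 0.723) = 8.47 J/K.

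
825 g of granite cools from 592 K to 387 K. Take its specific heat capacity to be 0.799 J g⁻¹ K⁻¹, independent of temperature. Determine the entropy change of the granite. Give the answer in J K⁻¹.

ΔS = -280 J/K

ΔS = ∫dQ_rev/T = m c ln(T₂/T₁) = 825 × 0.799 × ln(387/592) = -280 J/K.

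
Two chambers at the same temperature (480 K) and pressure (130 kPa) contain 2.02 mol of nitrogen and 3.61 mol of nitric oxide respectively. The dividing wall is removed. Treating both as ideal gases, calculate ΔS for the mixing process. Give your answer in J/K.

Mole fractions: x_A = 2.02/5.63 = 0.359, x_B = 0.641.
ΔS_mix = −R(n_A ln x_A + n_B ln x_B) = −8.314 × (2.02 ln 0.359 + 3.61 ln 0.641) = 30.6 J/K.

ΔS_mix = 30.6 J/K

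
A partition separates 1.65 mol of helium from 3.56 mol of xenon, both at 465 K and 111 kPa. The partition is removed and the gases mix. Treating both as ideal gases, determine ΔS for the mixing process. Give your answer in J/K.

Mole fractions: x_A = 1.65/5.21 = 0.317, x_B = 0.683.
ΔS_mix = −R(n_A ln x_A + n_B ln x_B) = −8.314 × (1.65 ln 0.317 + 3.56 ln 0.683) = 27 J/K.

ΔS_mix = 27 J/K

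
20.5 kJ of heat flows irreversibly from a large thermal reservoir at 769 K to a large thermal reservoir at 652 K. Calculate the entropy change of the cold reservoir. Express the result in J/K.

The cold reservoir gains heat Q, so ΔS_cold = +Q/T_C = 20500/652 = 31.4 J/K.

ΔS_cold = 31.4 J/K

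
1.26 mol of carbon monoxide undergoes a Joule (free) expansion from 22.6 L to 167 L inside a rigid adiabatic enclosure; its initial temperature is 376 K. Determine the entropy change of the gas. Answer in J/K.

No heat is exchanged and no work is done, so the ideal-gas temperature stays constant.
Entropy is a state function; using a reversible isothermal path, ΔS_gas = nR ln(V₂/V₁) = 1.26 × 8.314 × ln(167/22.6) = 21 J/K.

ΔS_gas = 21 J/K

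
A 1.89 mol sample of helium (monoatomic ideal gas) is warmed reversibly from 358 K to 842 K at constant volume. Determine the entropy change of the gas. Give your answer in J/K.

ΔS = 20.2 J/K

At constant volume, ΔS = nC_V ln(T₂/T₁) with C_V = 3R/2 = 12.47 J mol⁻¹ K⁻¹.
ΔS = 1.89 × 12.47 × ln(842/358) = 20.2 J/K.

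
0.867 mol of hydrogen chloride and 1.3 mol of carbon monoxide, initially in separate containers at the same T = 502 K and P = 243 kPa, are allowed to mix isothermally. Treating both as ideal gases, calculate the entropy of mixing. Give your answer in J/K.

ΔS_mix = 12.1 J/K

Mole fractions: x_A = 0.867/2.17 = 0.4, x_B = 0.6.
ΔS_mix = −R(n_A ln x_A + n_B ln x_B) = −8.314 × (0.867 ln 0.4 + 1.3 ln 0.6) = 12.1 J/K.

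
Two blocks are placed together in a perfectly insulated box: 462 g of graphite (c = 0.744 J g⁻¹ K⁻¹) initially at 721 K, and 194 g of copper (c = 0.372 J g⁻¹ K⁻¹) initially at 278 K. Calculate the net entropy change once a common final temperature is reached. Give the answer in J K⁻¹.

ΔS_total = 21.9 J/K

Energy balance: T_f = (m₁c₁T₁ + m₂c₂T₂)/(m₁c₁ + m₂c₂) = 644.13 K.
ΔS₁ = m₁c₁ ln(T_f/T₁) = 343.728 × ln(644.13/721) = -38.75 J/K.
ΔS₂ = m₂c₂ ln(T_f/T₂) = 72.168 × ln(644.13/278) = 60.64 J/K.
ΔS_total = -38.75 + 60.64 = 21.9 J/K.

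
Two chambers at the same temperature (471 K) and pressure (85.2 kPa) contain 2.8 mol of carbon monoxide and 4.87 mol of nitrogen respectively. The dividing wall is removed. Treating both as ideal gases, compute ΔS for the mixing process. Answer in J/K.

Mole fractions: x_A = 2.8/7.67 = 0.365, x_B = 0.635.
ΔS_mix = −R(n_A ln x_A + n_B ln x_B) = −8.314 × (2.8 ln 0.365 + 4.87 ln 0.635) = 41.8 J/K.

ΔS_mix = 41.8 J/K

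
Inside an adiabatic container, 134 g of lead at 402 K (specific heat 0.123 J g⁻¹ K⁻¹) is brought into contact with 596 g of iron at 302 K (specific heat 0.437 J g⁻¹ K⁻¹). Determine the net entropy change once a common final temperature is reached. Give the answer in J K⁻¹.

ΔS_total = 0.69 J/K

Energy balance: T_f = (m₁c₁T₁ + m₂c₂T₂)/(m₁c₁ + m₂c₂) = 307.95 K.
ΔS₁ = m₁c₁ ln(T_f/T₁) = 16.482 × ln(307.95/402) = -4.393 J/K.
ΔS₂ = m₂c₂ ln(T_f/T₂) = 260.452 × ln(307.95/302) = 5.083 J/K.
ΔS_total = -4.393 + 5.083 = 0.69 J/K.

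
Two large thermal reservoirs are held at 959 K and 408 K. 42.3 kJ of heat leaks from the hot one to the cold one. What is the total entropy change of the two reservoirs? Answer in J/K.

ΔS_total = 59.6 J/K

ΔS_hot = −Q/T_H = −42300/959 = -44.11 J/K and ΔS_cold = +Q/T_C = 42300/408 = 103.7 J/K.
ΔS_total = -44.11 + 103.7 = 59.6 J/K, positive as the second law requires.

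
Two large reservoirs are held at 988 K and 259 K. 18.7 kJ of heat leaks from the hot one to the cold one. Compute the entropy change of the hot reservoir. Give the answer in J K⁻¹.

The hot reservoir loses heat Q, so ΔS_hot = −Q/T_H = −18700/988 = -18.9 J/K.

ΔS_hot = -18.9 J/K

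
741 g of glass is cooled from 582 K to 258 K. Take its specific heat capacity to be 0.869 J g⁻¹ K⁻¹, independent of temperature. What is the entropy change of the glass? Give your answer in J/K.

ΔS = ∫dQ_rev/T = m c ln(T₂/T₁) = 741 × 0.869 × ln(258/582) = -524 J/K.

ΔS = -524 J/K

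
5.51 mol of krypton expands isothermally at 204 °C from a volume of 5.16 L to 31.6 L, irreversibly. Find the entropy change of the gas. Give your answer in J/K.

ΔS_gas = 83 J/K

Entropy is a state function, so ΔS_gas depends only on the end states.
For an isothermal ideal gas ΔS_gas = nR ln(V₂/V₁) = 5.51 × 8.314 × ln(31.6/5.16) = 83 J/K.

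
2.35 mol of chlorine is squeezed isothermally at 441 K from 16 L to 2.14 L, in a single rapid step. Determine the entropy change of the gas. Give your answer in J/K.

ΔS_gas = -39.3 J/K

Entropy is a state function, so ΔS_gas depends only on the end states.
For an isothermal ideal gas ΔS_gas = nR ln(V₂/V₁) = 2.35 × 8.314 × ln(2.14/16) = -39.3 J/K.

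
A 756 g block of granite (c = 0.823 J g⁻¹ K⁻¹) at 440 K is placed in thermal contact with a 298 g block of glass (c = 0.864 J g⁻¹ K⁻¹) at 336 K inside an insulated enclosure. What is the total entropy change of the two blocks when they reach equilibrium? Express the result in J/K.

ΔS_total = 6.37 J/K

Energy balance: T_f = (m₁c₁T₁ + m₂c₂T₂)/(m₁c₁ + m₂c₂) = 409.56 K.
ΔS₁ = m₁c₁ ln(T_f/T₁) = 622.188 × ln(409.56/440) = -44.606 J/K.
ΔS₂ = m₂c₂ ln(T_f/T₂) = 257.472 × ln(409.56/336) = 50.972 J/K.
ΔS_total = -44.606 + 50.972 = 6.37 J/K.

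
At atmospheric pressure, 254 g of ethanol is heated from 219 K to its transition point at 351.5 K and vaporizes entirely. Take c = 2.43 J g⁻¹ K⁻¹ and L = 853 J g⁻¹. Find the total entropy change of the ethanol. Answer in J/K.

Warming step: ΔS₁ = m c ln(T_tr/T_i) = 254 × 2.43 × ln(351.5/219) = 292 J/K.
Phase change: ΔS₂ = +mL/T_tr = 254 × 853 / 351.5 = 616.4 J/K.
ΔS_total = (292) + (616.4) = 908 J/K.

ΔS = 908 J/K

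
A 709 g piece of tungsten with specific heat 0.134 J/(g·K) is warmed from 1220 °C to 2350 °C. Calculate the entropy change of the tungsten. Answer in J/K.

In kelvin: T₁ = 1493.15 K, T₂ = 2623.15 K. ΔS = ∫dQ_rev/T = m c ln(T₂/T₁) = 709 × 0.134 × ln(2623.15/1493.15) = 53.5 J/K.

ΔS = 53.5 J/K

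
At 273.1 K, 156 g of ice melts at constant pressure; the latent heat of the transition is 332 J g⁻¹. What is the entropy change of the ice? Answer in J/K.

Heat absorbed by the substance: Q = mL = 156 × 332 = 51792 J.
At constant T, ΔS = Q_rev/T = 51792 / 273.1 = 190 J/K.

ΔS = 190 J/K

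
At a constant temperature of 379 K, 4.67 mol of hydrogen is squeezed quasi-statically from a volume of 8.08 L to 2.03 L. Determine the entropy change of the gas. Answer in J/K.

For an isothermal ideal gas ΔS_gas = nR ln(V₂/V₁) = 4.67 × 8.314 × ln(2.03/8.08) = -53.6 J/K.

ΔS_gas = -53.6 J/K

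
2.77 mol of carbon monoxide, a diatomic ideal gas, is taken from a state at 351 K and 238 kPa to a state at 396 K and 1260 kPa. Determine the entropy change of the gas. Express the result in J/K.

ΔS = nC_p ln(T₂/T₁) − nR ln(P₂/P₁), with C_p = 7R/2 = 29.1 J mol⁻¹ K⁻¹ for a diatomic ideal gas.
ΔS = 2.77 × [29.1 × ln(396/351) − 8.314 × ln(1260/238)] = -28.7 J/K.

ΔS = -28.7 J/K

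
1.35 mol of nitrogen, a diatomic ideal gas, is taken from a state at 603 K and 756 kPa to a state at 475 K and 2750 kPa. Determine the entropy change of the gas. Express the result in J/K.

ΔS = nC_p ln(T₂/T₁) − nR ln(P₂/P₁), with C_p = 7R/2 = 29.1 J mol⁻¹ K⁻¹ for a diatomic ideal gas.
ΔS = 1.35 × [29.1 × ln(475/603) − 8.314 × ln(2750/756)] = -23.9 J/K.

ΔS = -23.9 J/K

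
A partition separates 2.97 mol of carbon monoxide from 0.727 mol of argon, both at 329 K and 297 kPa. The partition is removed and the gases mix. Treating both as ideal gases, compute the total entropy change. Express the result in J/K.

ΔS_mix = 15.2 J/K

Mole fractions: x_A = 2.97/3.7 = 0.803, x_B = 0.197.
ΔS_mix = −R(n_A ln x_A + n_B ln x_B) = −8.314 × (2.97 ln 0.803 + 0.727 ln 0.197) = 15.2 J/K.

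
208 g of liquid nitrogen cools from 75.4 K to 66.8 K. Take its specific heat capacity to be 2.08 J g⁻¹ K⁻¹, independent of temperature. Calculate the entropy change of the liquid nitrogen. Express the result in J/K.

ΔS = -52.4 J/K

ΔS = ∫dQ_rev/T = m c ln(T₂/T₁) = 208 × 2.08 × ln(66.8/75.4) = -52.4 J/K.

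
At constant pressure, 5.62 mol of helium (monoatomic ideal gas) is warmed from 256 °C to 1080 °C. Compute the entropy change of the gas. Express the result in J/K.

ΔS = 110 J/K

In kelvin: T₁ = 529.15 K, T₂ = 1353.15 K. At constant pressure, ΔS = nC_p ln(T₂/T₁) with C_p = 5R/2 = 20.79 J mol⁻¹ K⁻¹.
ΔS = 5.62 × 20.79 × ln(1353.15/529.15) = 110 J/K.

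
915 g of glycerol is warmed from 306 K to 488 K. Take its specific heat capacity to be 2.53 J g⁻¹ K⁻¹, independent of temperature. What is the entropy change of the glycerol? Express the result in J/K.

ΔS = 1080 J/K

ΔS = ∫dQ_rev/T = m c ln(T₂/T₁) = 915 × 2.53 × ln(488/306) = 1080 J/K.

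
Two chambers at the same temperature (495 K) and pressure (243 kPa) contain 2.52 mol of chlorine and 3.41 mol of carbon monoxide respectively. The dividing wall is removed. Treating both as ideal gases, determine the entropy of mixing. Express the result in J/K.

Mole fractions: x_A = 2.52/5.93 = 0.425, x_B = 0.575.
ΔS_mix = −R(n_A ln x_A + n_B ln x_B) = −8.314 × (2.52 ln 0.425 + 3.41 ln 0.575) = 33.6 J/K.

ΔS_mix = 33.6 J/K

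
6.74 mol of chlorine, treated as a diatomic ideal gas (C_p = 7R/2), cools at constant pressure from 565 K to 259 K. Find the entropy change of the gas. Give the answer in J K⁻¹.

ΔS = -153 J/K

At constant pressure, ΔS = nC_p ln(T₂/T₁) with C_p = 7R/2 = 29.1 J mol⁻¹ K⁻¹.
ΔS = 6.74 × 29.1 × ln(259/565) = -153 J/K.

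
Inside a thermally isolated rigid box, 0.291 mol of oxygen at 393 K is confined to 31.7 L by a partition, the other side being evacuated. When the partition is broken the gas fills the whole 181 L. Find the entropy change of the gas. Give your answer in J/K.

ΔS_gas = 4.21 J/K

No heat is exchanged and no work is done, so the ideal-gas temperature stays constant.
Entropy is a state function; using a reversible isothermal path, ΔS_gas = nR ln(V₂/V₁) = 0.291 × 8.314 × ln(181/31.7) = 4.21 J/K.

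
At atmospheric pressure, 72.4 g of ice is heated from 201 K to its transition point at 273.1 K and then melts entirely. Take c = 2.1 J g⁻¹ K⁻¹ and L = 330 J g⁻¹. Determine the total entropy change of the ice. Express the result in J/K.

ΔS = 134 J/K

Warming step: ΔS₁ = m c ln(T_tr/T_i) = 72.4 × 2.1 × ln(273.1/201) = 46.61 J/K.
Phase change: ΔS₂ = +mL/T_tr = 72.4 × 330 / 273.1 = 87.48 J/K.
ΔS_total = (46.61) + (87.48) = 134 J/K.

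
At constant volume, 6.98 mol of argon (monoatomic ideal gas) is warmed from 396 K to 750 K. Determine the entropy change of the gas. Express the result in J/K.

At constant volume, ΔS = nC_V ln(T₂/T₁) with C_V = 3R/2 = 12.47 J mol⁻¹ K⁻¹.
ΔS = 6.98 × 12.47 × ln(750/396) = 55.6 J/K.

ΔS = 55.6 J/K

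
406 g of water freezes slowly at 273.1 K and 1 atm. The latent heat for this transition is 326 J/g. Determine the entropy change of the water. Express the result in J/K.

ΔS = -485 J/K

Heat released by the substance: Q = −mL = −406 × 326 = −132356 J.
At constant T, ΔS = Q_rev/T = −132356 / 273.1 = -485 J/K.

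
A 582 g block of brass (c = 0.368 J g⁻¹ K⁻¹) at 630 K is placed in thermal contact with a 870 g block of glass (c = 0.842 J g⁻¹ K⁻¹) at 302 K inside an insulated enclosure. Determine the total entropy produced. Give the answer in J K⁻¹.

Energy balance: T_f = (m₁c₁T₁ + m₂c₂T₂)/(m₁c₁ + m₂c₂) = 376.2 K.
ΔS₁ = m₁c₁ ln(T_f/T₁) = 214.176 × ln(376.2/630) = -110.4 J/K.
ΔS₂ = m₂c₂ ln(T_f/T₂) = 732.54 × ln(376.2/302) = 160.9 J/K.
ΔS_total = -110.4 + 160.9 = 50.5 J/K.

ΔS_total = 50.5 J/K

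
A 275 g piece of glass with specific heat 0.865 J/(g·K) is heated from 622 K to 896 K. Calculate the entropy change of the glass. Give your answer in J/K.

ΔS = ∫dQ_rev/T = m c ln(T₂/T₁) = 275 × 0.865 × ln(896/622) = 86.8 J/K.

ΔS = 86.8 J/K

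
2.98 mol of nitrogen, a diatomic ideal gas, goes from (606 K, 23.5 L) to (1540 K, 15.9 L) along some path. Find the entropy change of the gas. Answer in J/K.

ΔS = 48.1 J/K

Entropy is a state function: ΔS = nC_V ln(T₂/T₁) + nR ln(V₂/V₁), with C_V = 5R/2 = 20.79 J mol⁻¹ K⁻¹ for a diatomic ideal gas.
ΔS = 2.98 × [20.79 × ln(1540/606) + 8.314 × ln(15.9/23.5)] = 48.1 J/K.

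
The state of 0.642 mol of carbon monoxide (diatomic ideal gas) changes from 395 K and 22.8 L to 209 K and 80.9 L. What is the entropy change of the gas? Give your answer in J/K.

ΔS = -1.73 J/K

Entropy is a state function: ΔS = nC_V ln(T₂/T₁) + nR ln(V₂/V₁), with C_V = 5R/2 = 20.79 J mol⁻¹ K⁻¹ for a diatomic ideal gas.
ΔS = 0.642 × [20.79 × ln(209/395) + 8.314 × ln(80.9/22.8)] = -1.73 J/K.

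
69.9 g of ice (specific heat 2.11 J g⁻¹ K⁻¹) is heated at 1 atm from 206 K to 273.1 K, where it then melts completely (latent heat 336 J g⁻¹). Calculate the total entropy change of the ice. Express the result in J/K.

ΔS = 128 J/K

Warming step: ΔS₁ = m c ln(T_tr/T_i) = 69.9 × 2.11 × ln(273.1/206) = 41.59 J/K.
Phase change: ΔS₂ = +mL/T_tr = 69.9 × 336 / 273.1 = 86 J/K.
ΔS_total = (41.59) + (86) = 128 J/K.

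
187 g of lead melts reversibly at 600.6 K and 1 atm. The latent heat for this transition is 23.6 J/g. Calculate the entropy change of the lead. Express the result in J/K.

ΔS = 7.35 J/K

Heat absorbed by the substance: Q = mL = 187 × 23.6 = 4413.2 J.
At constant T, ΔS = Q_rev/T = 4413.2 / 600.6 = 7.35 J/K.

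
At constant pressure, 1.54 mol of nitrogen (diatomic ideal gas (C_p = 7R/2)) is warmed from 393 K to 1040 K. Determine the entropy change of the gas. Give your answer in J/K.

At constant pressure, ΔS = nC_p ln(T₂/T₁) with C_p = 7R/2 = 29.1 J mol⁻¹ K⁻¹.
ΔS = 1.54 × 29.1 × ln(1040/393) = 43.6 J/K.

ΔS = 43.6 J/K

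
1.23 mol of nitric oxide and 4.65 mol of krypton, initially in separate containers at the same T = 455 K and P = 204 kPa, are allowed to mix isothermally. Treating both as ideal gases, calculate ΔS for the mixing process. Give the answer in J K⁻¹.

Mole fractions: x_A = 1.23/5.88 = 0.209, x_B = 0.791.
ΔS_mix = −R(n_A ln x_A + n_B ln x_B) = −8.314 × (1.23 ln 0.209 + 4.65 ln 0.791) = 25.1 J/K.

ΔS_mix = 25.1 J/K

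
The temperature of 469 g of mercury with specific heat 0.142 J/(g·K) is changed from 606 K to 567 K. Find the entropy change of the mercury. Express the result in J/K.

ΔS = -4.43 J/K

ΔS = ∫dQ_rev/T = m c ln(T₂/T₁) = 469 × 0.142 × ln(567/606) = -4.43 J/K.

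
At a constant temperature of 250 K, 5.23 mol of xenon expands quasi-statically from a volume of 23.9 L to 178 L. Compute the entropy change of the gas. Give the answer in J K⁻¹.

For an isothermal ideal gas ΔS_gas = nR ln(V₂/V₁) = 5.23 × 8.314 × ln(178/23.9) = 87.3 J/K.

ΔS_gas = 87.3 J/K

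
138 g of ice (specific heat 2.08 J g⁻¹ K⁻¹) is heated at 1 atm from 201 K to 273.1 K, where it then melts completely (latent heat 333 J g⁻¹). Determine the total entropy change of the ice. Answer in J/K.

Warming step: ΔS₁ = m c ln(T_tr/T_i) = 138 × 2.08 × ln(273.1/201) = 87.99 J/K.
Phase change: ΔS₂ = +mL/T_tr = 138 × 333 / 273.1 = 168.3 J/K.
ΔS_total = (87.99) + (168.3) = 256 J/K.

ΔS = 256 J/K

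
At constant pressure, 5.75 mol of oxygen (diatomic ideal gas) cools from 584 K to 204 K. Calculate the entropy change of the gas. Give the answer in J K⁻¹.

ΔS = -176 J/K

At constant pressure, ΔS = nC_p ln(T₂/T₁) with C_p = 7R/2 = 29.1 J mol⁻¹ K⁻¹.
ΔS = 5.75 × 29.1 × ln(204/584) = -176 J/K.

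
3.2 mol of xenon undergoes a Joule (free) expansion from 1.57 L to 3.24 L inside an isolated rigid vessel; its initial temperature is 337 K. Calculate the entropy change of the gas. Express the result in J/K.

ΔS_gas = 19.3 J/K

No heat is exchanged and no work is done, so the ideal-gas temperature stays constant.
Entropy is a state function; using a reversible isothermal path, ΔS_gas = nR ln(V₂/V₁) = 3.2 × 8.314 × ln(3.24/1.57) = 19.3 J/K.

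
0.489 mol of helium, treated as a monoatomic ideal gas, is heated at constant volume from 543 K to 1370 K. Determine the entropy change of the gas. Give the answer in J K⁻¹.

At constant volume, ΔS = nC_V ln(T₂/T₁) with C_V = 3R/2 = 12.47 J mol⁻¹ K⁻¹.
ΔS = 0.489 × 12.47 × ln(1370/543) = 5.64 J/K.

ΔS = 5.64 J/K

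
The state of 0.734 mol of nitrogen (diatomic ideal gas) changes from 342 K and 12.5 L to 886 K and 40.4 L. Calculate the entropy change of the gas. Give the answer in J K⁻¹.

ΔS = 21.7 J/K

Entropy is a state function: ΔS = nC_V ln(T₂/T₁) + nR ln(V₂/V₁), with C_V = 5R/2 = 20.79 J mol⁻¹ K⁻¹ for a diatomic ideal gas.
ΔS = 0.734 × [20.79 × ln(886/342) + 8.314 × ln(40.4/12.5)] = 21.7 J/K.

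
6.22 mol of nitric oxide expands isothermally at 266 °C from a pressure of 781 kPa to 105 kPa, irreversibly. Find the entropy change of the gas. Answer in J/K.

Entropy is a state function, so ΔS_gas depends only on the end states.
For an isothermal ideal gas ΔS_gas = nR ln(P₁/P₂) = 6.22 × 8.314 × ln(781/105) = 104 J/K.

ΔS_gas = 104 J/K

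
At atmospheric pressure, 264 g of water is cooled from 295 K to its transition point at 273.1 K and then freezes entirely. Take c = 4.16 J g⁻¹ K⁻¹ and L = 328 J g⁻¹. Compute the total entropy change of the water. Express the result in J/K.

Cooling step: ΔS₁ = m c ln(T_tr/T_i) = 264 × 4.16 × ln(273.1/295) = -84.72 J/K.
Phase change: ΔS₂ = −mL/T_tr = −264 × 328 / 273.1 = -317.1 J/K.
ΔS_total = (-84.72) + (-317.1) = -402 J/K.

ΔS = -402 J/K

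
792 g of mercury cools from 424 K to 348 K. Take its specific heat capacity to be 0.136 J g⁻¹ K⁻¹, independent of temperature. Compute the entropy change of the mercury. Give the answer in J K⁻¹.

ΔS = -21.3 J/K

ΔS = ∫dQ_rev/T = m c ln(T₂/T₁) = 792 × 0.136 × ln(348/424) = -21.3 J/K.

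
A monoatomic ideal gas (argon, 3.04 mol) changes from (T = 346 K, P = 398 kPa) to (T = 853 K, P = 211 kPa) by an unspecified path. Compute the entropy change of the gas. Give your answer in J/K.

ΔS = 73.1 J/K

ΔS = nC_p ln(T₂/T₁) − nR ln(P₂/P₁), with C_p = 5R/2 = 20.79 J mol⁻¹ K⁻¹ for a monoatomic ideal gas.
ΔS = 3.04 × [20.79 × ln(853/346) − 8.314 × ln(211/398)] = 73.1 J/K.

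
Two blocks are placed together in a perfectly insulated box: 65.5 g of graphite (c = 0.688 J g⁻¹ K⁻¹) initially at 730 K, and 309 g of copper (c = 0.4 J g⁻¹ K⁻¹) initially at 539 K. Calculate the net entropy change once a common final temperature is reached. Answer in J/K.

ΔS_total = 1.59 J/K

Energy balance: T_f = (m₁c₁T₁ + m₂c₂T₂)/(m₁c₁ + m₂c₂) = 590.03 K.
ΔS₁ = m₁c₁ ln(T_f/T₁) = 45.064 × ln(590.03/730) = -9.593 J/K.
ΔS₂ = m₂c₂ ln(T_f/T₂) = 123.6 × ln(590.03/539) = 11.18 J/K.
ΔS_total = -9.593 + 11.18 = 1.59 J/K.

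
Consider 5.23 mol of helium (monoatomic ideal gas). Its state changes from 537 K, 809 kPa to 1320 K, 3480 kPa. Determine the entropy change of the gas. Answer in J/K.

ΔS = 34.3 J/K

ΔS = nC_p ln(T₂/T₁) − nR ln(P₂/P₁), with C_p = 5R/2 = 20.79 J mol⁻¹ K⁻¹ for a monoatomic ideal gas.
ΔS = 5.23 × [20.79 × ln(1320/537) − 8.314 × ln(3480/809)] = 34.3 J/K.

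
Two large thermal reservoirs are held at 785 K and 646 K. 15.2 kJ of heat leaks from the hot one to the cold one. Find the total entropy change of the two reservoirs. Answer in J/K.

ΔS_total = 4.17 J/K

ΔS_hot = −Q/T_H = −15200/785 = -19.36 J/K and ΔS_cold = +Q/T_C = 15200/646 = 23.53 J/K.
ΔS_total = -19.36 + 23.53 = 4.17 J/K, positive as the second law requires.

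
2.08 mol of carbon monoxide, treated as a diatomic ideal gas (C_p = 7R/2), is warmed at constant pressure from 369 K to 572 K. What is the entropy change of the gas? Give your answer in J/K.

At constant pressure, ΔS = nC_p ln(T₂/T₁) with C_p = 7R/2 = 29.1 J mol⁻¹ K⁻¹.
ΔS = 2.08 × 29.1 × ln(572/369) = 26.5 J/K.

ΔS = 26.5 J/K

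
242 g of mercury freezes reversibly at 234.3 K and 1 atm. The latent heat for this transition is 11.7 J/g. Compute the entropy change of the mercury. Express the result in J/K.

ΔS = -12.1 J/K

Heat released by the substance: Q = −mL = −242 × 11.7 = −2831.4 J.
At constant T, ΔS = Q_rev/T = −2831.4 / 234.3 = -12.1 J/K.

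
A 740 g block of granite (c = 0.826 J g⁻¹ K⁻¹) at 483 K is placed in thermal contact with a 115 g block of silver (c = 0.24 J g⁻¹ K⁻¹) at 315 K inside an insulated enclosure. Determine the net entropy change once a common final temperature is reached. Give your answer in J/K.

ΔS_total = 2.12 J/K

Energy balance: T_f = (m₁c₁T₁ + m₂c₂T₂)/(m₁c₁ + m₂c₂) = 475.74 K.
ΔS₁ = m₁c₁ ln(T_f/T₁) = 611.24 × ln(475.74/483) = -9.255 J/K.
ΔS₂ = m₂c₂ ln(T_f/T₂) = 27.6 × ln(475.74/315) = 11.38 J/K.
ΔS_total = -9.255 + 11.38 = 2.12 J/K.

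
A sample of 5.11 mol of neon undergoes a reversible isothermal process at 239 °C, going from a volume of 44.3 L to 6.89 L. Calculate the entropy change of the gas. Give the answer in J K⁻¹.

ΔS_gas = -79.1 J/K

For an isothermal ideal gas ΔS_gas = nR ln(V₂/V₁) = 5.11 × 8.314 × ln(6.89/44.3) = -79.1 J/K.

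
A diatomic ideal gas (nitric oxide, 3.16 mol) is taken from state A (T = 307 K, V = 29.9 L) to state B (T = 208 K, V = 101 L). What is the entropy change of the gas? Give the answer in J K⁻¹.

ΔS = 6.41 J/K

Entropy is a state function: ΔS = nC_V ln(T₂/T₁) + nR ln(V₂/V₁), with C_V = 5R/2 = 20.79 J mol⁻¹ K⁻¹ for a diatomic ideal gas.
ΔS = 3.16 × [20.79 × ln(208/307) + 8.314 × ln(101/29.9)] = 6.41 J/K.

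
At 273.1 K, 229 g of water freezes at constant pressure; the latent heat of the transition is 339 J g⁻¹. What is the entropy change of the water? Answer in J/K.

ΔS = -284 J/K

Heat released by the substance: Q = −mL = −229 × 339 = −77631 J.
At constant T, ΔS = Q_rev/T = −77631 / 273.1 = -284 J/K.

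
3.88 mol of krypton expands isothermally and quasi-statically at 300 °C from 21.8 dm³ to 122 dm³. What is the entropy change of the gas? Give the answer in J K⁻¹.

ΔS_gas = 55.6 J/K

For an isothermal ideal gas ΔS_gas = nR ln(V₂/V₁) = 3.88 × 8.314 × ln(122/21.8) = 55.6 J/K.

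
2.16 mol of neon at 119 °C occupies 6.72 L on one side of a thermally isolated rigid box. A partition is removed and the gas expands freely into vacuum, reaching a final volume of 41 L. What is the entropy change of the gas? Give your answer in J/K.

For an ideal gas in free expansion Q = 0 and W = 0, so T is unchanged.
Entropy is a state function; using a reversible isothermal path, ΔS_gas = nR ln(V₂/V₁) = 2.16 × 8.314 × ln(41/6.72) = 32.5 J/K.

ΔS_gas = 32.5 J/K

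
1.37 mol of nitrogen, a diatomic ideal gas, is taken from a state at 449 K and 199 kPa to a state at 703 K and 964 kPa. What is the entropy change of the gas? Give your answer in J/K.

ΔS = nC_p ln(T₂/T₁) − nR ln(P₂/P₁), with C_p = 7R/2 = 29.1 J mol⁻¹ K⁻¹ for a diatomic ideal gas.
ΔS = 1.37 × [29.1 × ln(703/449) − 8.314 × ln(964/199)] = -0.0982 J/K.

ΔS = -0.0982 J/K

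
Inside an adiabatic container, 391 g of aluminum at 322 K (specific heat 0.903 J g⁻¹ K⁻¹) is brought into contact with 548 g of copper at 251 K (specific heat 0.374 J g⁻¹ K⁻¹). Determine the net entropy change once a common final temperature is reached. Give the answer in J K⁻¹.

ΔS_total = 3.93 J/K

Energy balance: T_f = (m₁c₁T₁ + m₂c₂T₂)/(m₁c₁ + m₂c₂) = 295.92 K.
ΔS₁ = m₁c₁ ln(T_f/T₁) = 353.073 × ln(295.92/322) = -29.818 J/K.
ΔS₂ = m₂c₂ ln(T_f/T₂) = 204.952 × ln(295.92/251) = 33.745 J/K.
ΔS_total = -29.818 + 33.745 = 3.93 J/K.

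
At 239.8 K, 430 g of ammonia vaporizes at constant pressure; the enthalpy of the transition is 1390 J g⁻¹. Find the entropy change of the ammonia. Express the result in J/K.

ΔS = 2490 J/K

Heat absorbed by the substance: Q = mL = 430 × 1390 = 597700 J.
At constant T, ΔS = Q_rev/T = 597700 / 239.8 = 2490 J/K.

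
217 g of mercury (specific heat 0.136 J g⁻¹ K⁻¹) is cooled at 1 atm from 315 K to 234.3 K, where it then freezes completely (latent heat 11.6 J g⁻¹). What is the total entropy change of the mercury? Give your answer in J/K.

ΔS = -19.5 J/K

Cooling step: ΔS₁ = m c ln(T_tr/T_i) = 217 × 0.136 × ln(234.3/315) = -8.735 J/K.
Phase change: ΔS₂ = −mL/T_tr = −217 × 11.6 / 234.3 = -10.74 J/K.
ΔS_total = (-8.735) + (-10.74) = -19.5 J/K.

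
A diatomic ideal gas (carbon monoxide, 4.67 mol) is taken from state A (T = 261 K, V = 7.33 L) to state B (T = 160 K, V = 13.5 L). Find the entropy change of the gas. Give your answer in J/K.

ΔS = -23.8 J/K

Entropy is a state function: ΔS = nC_V ln(T₂/T₁) + nR ln(V₂/V₁), with C_V = 5R/2 = 20.79 J mol⁻¹ K⁻¹ for a diatomic ideal gas.
ΔS = 4.67 × [20.79 × ln(160/261) + 8.314 × ln(13.5/7.33)] = -23.8 J/K.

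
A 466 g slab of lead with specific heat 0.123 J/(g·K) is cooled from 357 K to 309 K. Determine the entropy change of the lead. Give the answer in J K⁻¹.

ΔS = -8.28 J/K

ΔS = ∫dQ_rev/T = m c ln(T₂/T₁) = 466 × 0.123 × ln(309/357) = -8.28 J/K.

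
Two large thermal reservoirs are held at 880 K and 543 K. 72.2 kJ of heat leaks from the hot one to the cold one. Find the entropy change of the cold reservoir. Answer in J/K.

ΔS_cold = 133 J/K

The cold reservoir gains heat Q, so ΔS_cold = +Q/T_C = 72200/543 = 133 J/K.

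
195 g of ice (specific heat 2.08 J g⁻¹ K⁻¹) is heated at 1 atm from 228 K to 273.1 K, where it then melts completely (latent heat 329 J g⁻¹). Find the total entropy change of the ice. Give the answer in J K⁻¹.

ΔS = 308 J/K

Warming step: ΔS₁ = m c ln(T_tr/T_i) = 195 × 2.08 × ln(273.1/228) = 73.21 J/K.
Phase change: ΔS₂ = +mL/T_tr = 195 × 329 / 273.1 = 234.9 J/K.
ΔS_total = (73.21) + (234.9) = 308 J/K.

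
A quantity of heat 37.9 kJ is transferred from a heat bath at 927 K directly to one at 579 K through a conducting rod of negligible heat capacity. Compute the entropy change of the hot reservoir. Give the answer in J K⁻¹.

ΔS_hot = -40.9 J/K

The hot reservoir loses heat Q, so ΔS_hot = −Q/T_H = −37900/927 = -40.9 J/K.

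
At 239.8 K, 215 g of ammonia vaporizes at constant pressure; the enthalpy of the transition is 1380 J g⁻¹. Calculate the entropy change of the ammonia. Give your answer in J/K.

Heat absorbed by the substance: Q = mL = 215 × 1380 = 296700 J.
At constant T, ΔS = Q_rev/T = 296700 / 239.8 = 1240 J/K.

ΔS = 1240 J/K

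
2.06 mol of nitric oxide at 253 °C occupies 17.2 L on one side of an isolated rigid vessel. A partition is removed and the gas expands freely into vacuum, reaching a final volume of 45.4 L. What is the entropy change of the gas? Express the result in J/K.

No heat is exchanged and no work is done, so the ideal-gas temperature stays constant.
Entropy is a state function; using a reversible isothermal path, ΔS_gas = nR ln(V₂/V₁) = 2.06 × 8.314 × ln(45.4/17.2) = 16.6 J/K.

ΔS_gas = 16.6 J/K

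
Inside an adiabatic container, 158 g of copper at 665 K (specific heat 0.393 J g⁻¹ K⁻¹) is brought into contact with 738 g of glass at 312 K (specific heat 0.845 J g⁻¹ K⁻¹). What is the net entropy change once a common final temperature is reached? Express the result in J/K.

Energy balance: T_f = (m₁c₁T₁ + m₂c₂T₂)/(m₁c₁ + m₂c₂) = 343.97 K.
ΔS₁ = m₁c₁ ln(T_f/T₁) = 62.094 × ln(343.97/665) = -40.94 J/K.
ΔS₂ = m₂c₂ ln(T_f/T₂) = 623.61 × ln(343.97/312) = 60.83 J/K.
ΔS_total = -40.94 + 60.83 = 19.9 J/K.

ΔS_total = 19.9 J/K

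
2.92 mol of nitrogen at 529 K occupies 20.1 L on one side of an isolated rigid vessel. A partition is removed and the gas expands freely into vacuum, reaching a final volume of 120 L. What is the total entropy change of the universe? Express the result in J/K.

ΔS_universe = 43.4 J/K

No heat is exchanged and no work is done, so the ideal-gas temperature stays constant.
Entropy is a state function; using a reversible isothermal path, ΔS_gas = nR ln(V₂/V₁) = 2.92 × 8.314 × ln(120/20.1) = 43.4 J/K.
The insulated surroundings exchange no heat, so ΔS_surr = 0 and ΔS_universe = ΔS_gas.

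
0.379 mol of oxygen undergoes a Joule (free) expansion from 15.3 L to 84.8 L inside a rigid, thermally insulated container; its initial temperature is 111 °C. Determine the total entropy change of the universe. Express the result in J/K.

ΔS_universe = 5.4 J/K

No heat is exchanged and no work is done, so the ideal-gas temperature stays constant.
Entropy is a state function; using a reversible isothermal path, ΔS_gas = nR ln(V₂/V₁) = 0.379 × 8.314 × ln(84.8/15.3) = 5.4 J/K.
The insulated surroundings exchange no heat, so ΔS_surr = 0 and ΔS_universe = ΔS_gas.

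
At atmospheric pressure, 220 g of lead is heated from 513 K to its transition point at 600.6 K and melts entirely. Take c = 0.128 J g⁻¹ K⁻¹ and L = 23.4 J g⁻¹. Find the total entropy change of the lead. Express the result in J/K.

ΔS = 13 J/K

Warming step: ΔS₁ = m c ln(T_tr/T_i) = 220 × 0.128 × ln(600.6/513) = 4.44 J/K.
Phase change: ΔS₂ = +mL/T_tr = 220 × 23.4 / 600.6 = 8.571 J/K.
ΔS_total = (4.44) + (8.571) = 13 J/K.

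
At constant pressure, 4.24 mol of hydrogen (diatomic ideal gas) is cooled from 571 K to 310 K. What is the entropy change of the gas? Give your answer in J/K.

At constant pressure, ΔS = nC_p ln(T₂/T₁) with C_p = 7R/2 = 29.1 J mol⁻¹ K⁻¹.
ΔS = 4.24 × 29.1 × ln(310/571) = -75.4 J/K.

ΔS = -75.4 J/K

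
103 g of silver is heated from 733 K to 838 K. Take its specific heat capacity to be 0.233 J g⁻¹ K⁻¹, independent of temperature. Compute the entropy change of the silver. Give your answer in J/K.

ΔS = 3.21 J/K

ΔS = ∫dQ_rev/T = m c ln(T₂/T₁) = 103 × 0.233 × ln(838/733) = 3.21 J/K.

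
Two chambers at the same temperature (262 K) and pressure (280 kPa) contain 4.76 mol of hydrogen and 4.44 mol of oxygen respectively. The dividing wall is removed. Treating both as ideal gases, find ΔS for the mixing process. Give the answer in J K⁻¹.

ΔS_mix = 53 J/K

Mole fractions: x_A = 4.76/9.2 = 0.517, x_B = 0.483.
ΔS_mix = −R(n_A ln x_A + n_B ln x_B) = −8.314 × (4.76 ln 0.517 + 4.44 ln 0.483) = 53 J/K.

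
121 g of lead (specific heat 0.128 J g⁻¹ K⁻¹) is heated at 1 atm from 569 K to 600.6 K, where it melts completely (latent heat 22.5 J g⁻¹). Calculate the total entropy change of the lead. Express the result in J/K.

Warming step: ΔS₁ = m c ln(T_tr/T_i) = 121 × 0.128 × ln(600.6/569) = 0.8371 J/K.
Phase change: ΔS₂ = +mL/T_tr = 121 × 22.5 / 600.6 = 4.533 J/K.
ΔS_total = (0.8371) + (4.533) = 5.37 J/K.

ΔS = 5.37 J/K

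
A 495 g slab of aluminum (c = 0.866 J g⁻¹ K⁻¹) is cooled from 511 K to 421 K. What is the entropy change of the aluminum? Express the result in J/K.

ΔS = -83 J/K

ΔS = ∫dQ_rev/T = m c ln(T₂/T₁) = 495 × 0.866 × ln(421/511) = -83 J/K.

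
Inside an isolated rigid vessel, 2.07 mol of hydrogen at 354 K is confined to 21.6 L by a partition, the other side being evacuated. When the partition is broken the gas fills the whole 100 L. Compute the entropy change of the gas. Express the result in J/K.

ΔS_gas = 26.4 J/K

No heat is exchanged and no work is done, so the ideal-gas temperature stays constant.
Entropy is a state function; using a reversible isothermal path, ΔS_gas = nR ln(V₂/V₁) = 2.07 × 8.314 × ln(100/21.6) = 26.4 J/K.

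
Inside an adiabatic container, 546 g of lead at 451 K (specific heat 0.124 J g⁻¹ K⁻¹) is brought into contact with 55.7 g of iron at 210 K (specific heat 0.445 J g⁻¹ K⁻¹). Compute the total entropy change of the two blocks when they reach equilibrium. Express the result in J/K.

Energy balance: T_f = (m₁c₁T₁ + m₂c₂T₂)/(m₁c₁ + m₂c₂) = 386.41 K.
ΔS₁ = m₁c₁ ln(T_f/T₁) = 67.704 × ln(386.41/451) = -10.46 J/K.
ΔS₂ = m₂c₂ ln(T_f/T₂) = 24.7865 × ln(386.41/210) = 15.11 J/K.
ΔS_total = -10.46 + 15.11 = 4.65 J/K.

ΔS_total = 4.65 J/K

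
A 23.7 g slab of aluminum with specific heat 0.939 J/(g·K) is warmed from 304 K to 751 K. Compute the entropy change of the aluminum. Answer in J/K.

ΔS = ∫dQ_rev/T = m c ln(T₂/T₁) = 23.7 × 0.939 × ln(751/304) = 20.1 J/K.

ΔS = 20.1 J/K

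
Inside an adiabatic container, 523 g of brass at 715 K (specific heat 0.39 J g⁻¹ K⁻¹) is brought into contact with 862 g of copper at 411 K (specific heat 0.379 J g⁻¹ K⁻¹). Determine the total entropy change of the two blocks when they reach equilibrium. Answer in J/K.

Energy balance: T_f = (m₁c₁T₁ + m₂c₂T₂)/(m₁c₁ + m₂c₂) = 527.85 K.
ΔS₁ = m₁c₁ ln(T_f/T₁) = 203.97 × ln(527.85/715) = -61.9 J/K.
ΔS₂ = m₂c₂ ln(T_f/T₂) = 326.698 × ln(527.85/411) = 81.74 J/K.
ΔS_total = -61.9 + 81.74 = 19.8 J/K.

ΔS_total = 19.8 J/K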